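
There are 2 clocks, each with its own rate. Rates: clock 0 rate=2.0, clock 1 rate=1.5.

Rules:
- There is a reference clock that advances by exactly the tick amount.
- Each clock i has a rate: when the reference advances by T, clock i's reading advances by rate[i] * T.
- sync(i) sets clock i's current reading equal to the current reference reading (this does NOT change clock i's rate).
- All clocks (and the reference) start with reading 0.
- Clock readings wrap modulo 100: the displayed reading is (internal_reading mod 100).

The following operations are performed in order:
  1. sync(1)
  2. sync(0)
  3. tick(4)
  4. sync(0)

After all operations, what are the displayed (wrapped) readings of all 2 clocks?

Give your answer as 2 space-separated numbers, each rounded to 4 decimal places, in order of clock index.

After op 1 sync(1): ref=0.0000 raw=[0.0000 0.0000]
After op 2 sync(0): ref=0.0000 raw=[0.0000 0.0000]
After op 3 tick(4): ref=4.0000 raw=[8.0000 6.0000]
After op 4 sync(0): ref=4.0000 raw=[4.0000 6.0000]
Wrap final raw readings (mod 100): 4.0000 mod 100 = 4.0000; 6.0000 mod 100 = 6.0000

Answer: 4.0000 6.0000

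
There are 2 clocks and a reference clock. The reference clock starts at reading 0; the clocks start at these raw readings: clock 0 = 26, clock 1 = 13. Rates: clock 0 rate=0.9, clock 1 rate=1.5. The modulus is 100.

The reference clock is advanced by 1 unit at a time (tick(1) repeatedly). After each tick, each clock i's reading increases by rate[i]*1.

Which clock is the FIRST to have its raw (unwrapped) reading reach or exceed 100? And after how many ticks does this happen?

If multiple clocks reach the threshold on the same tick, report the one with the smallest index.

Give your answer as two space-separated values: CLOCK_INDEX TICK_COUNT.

clock 0: start=26, rate=0.9, needs 100-26 = 74; ticks = ceil(74/0.9) = ceil(82.2222) = 83; reading at tick 83 = 26 + 0.9*83 = 100.7000
clock 1: start=13, rate=1.5, needs 100-13 = 87; ticks = ceil(87/1.5) = ceil(58.0000) = 58; reading at tick 58 = 13 + 1.5*58 = 100.0000
Minimum tick count = 58; winners = [1]; smallest index = 1

Answer: 1 58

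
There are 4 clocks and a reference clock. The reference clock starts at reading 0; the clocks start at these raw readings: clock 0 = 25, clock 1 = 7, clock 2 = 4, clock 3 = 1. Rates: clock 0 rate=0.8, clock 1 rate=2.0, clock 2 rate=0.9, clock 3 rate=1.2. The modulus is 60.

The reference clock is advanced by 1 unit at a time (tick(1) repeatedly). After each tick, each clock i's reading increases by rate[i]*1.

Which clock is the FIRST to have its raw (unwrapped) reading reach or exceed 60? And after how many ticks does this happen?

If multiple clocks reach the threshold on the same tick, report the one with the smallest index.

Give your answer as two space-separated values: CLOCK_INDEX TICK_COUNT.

clock 0: start=25, rate=0.8, needs 60-25 = 35; ticks = ceil(35/0.8) = ceil(43.7500) = 44; reading at tick 44 = 25 + 0.8*44 = 60.2000
clock 1: start=7, rate=2.0, needs 60-7 = 53; ticks = ceil(53/2.0) = ceil(26.5000) = 27; reading at tick 27 = 7 + 2.0*27 = 61.0000
clock 2: start=4, rate=0.9, needs 60-4 = 56; ticks = ceil(56/0.9) = ceil(62.2222) = 63; reading at tick 63 = 4 + 0.9*63 = 60.7000
clock 3: start=1, rate=1.2, needs 60-1 = 59; ticks = ceil(59/1.2) = ceil(49.1667) = 50; reading at tick 50 = 1 + 1.2*50 = 61.0000
Minimum tick count = 27; winners = [1]; smallest index = 1

Answer: 1 27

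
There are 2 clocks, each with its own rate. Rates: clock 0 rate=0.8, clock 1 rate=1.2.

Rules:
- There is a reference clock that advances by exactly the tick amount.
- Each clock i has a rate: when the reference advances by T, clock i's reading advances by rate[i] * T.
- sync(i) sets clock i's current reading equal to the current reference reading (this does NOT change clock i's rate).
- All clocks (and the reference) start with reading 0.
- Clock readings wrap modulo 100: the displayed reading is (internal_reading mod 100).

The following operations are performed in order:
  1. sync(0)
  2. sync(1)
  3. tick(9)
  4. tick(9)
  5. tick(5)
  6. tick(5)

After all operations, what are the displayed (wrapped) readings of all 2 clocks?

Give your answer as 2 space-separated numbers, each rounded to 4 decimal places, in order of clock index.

After op 1 sync(0): ref=0.0000 raw=[0.0000 0.0000]
After op 2 sync(1): ref=0.0000 raw=[0.0000 0.0000]
After op 3 tick(9): ref=9.0000 raw=[7.2000 10.8000]
After op 4 tick(9): ref=18.0000 raw=[14.4000 21.6000]
After op 5 tick(5): ref=23.0000 raw=[18.4000 27.6000]
After op 6 tick(5): ref=28.0000 raw=[22.4000 33.6000]
Wrap final raw readings (mod 100): 22.4000 mod 100 = 22.4000; 33.6000 mod 100 = 33.6000

Answer: 22.4000 33.6000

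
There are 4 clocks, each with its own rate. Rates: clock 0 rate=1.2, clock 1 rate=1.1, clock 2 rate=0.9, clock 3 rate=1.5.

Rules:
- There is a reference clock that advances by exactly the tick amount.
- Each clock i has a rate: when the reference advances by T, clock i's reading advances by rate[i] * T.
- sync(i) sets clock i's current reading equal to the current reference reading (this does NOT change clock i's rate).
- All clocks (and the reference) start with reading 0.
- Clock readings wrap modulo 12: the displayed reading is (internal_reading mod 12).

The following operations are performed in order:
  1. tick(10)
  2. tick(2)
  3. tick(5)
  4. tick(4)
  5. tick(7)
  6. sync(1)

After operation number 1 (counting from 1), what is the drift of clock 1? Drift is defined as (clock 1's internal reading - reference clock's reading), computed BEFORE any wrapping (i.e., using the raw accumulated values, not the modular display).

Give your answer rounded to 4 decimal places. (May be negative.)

Answer: 1.0000

Derivation:
After op 1 tick(10): ref=10.0000 raw=[12.0000 11.0000 9.0000 15.0000]
Drift of clock 1 after op 1: 11.0000 - 10.0000 = 1.0000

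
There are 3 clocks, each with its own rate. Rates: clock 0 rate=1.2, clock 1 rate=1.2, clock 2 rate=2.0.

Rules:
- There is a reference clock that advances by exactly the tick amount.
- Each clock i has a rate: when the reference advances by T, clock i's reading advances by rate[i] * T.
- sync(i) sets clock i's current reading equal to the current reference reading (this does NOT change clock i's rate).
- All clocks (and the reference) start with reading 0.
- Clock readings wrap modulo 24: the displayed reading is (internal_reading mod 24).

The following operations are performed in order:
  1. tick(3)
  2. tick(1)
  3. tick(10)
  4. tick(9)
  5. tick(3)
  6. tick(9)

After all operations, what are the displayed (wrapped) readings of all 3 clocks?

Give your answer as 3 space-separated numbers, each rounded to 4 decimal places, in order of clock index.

Answer: 18.0000 18.0000 22.0000

Derivation:
After op 1 tick(3): ref=3.0000 raw=[3.6000 3.6000 6.0000]
After op 2 tick(1): ref=4.0000 raw=[4.8000 4.8000 8.0000]
After op 3 tick(10): ref=14.0000 raw=[16.8000 16.8000 28.0000]
After op 4 tick(9): ref=23.0000 raw=[27.6000 27.6000 46.0000]
After op 5 tick(3): ref=26.0000 raw=[31.2000 31.2000 52.0000]
After op 6 tick(9): ref=35.0000 raw=[42.0000 42.0000 70.0000]
Wrap final raw readings (mod 24): 42.0000 mod 24 = 18.0000; 42.0000 mod 24 = 18.0000; 70.0000 mod 24 = 22.0000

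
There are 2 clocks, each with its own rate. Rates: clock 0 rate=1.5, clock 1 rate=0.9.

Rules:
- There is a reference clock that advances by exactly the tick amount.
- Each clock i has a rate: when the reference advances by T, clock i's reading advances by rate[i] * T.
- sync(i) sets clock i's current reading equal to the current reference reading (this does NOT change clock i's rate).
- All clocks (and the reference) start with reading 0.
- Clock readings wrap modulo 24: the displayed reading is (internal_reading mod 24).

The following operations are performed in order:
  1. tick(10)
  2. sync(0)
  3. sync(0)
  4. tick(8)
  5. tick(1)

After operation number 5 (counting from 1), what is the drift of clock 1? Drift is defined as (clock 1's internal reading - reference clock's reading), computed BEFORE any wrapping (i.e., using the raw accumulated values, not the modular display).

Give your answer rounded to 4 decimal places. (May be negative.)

After op 1 tick(10): ref=10.0000 raw=[15.0000 9.0000]
After op 2 sync(0): ref=10.0000 raw=[10.0000 9.0000]
After op 3 sync(0): ref=10.0000 raw=[10.0000 9.0000]
After op 4 tick(8): ref=18.0000 raw=[22.0000 16.2000]
After op 5 tick(1): ref=19.0000 raw=[23.5000 17.1000]
Drift of clock 1 after op 5: 17.1000 - 19.0000 = -1.9000

Answer: -1.9000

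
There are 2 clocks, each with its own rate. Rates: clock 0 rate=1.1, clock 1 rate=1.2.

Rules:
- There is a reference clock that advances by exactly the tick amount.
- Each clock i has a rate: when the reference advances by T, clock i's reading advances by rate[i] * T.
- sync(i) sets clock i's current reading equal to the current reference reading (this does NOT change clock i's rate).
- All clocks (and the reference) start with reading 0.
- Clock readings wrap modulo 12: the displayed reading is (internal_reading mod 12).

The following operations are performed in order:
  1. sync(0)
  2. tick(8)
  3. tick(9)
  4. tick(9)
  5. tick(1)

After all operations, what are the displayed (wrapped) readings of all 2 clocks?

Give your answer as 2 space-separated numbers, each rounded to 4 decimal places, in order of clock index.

Answer: 5.7000 8.4000

Derivation:
After op 1 sync(0): ref=0.0000 raw=[0.0000 0.0000]
After op 2 tick(8): ref=8.0000 raw=[8.8000 9.6000]
After op 3 tick(9): ref=17.0000 raw=[18.7000 20.4000]
After op 4 tick(9): ref=26.0000 raw=[28.6000 31.2000]
After op 5 tick(1): ref=27.0000 raw=[29.7000 32.4000]
Wrap final raw readings (mod 12): 29.7000 mod 12 = 5.7000; 32.4000 mod 12 = 8.4000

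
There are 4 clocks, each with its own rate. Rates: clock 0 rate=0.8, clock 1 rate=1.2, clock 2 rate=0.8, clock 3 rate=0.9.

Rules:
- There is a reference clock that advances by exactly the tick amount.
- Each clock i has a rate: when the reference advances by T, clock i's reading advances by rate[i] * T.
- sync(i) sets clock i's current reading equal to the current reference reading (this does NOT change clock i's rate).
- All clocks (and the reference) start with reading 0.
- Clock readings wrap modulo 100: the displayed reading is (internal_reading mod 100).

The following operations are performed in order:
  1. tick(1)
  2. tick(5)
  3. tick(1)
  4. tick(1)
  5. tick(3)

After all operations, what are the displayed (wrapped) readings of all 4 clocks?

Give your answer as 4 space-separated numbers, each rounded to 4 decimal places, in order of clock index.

After op 1 tick(1): ref=1.0000 raw=[0.8000 1.2000 0.8000 0.9000]
After op 2 tick(5): ref=6.0000 raw=[4.8000 7.2000 4.8000 5.4000]
After op 3 tick(1): ref=7.0000 raw=[5.6000 8.4000 5.6000 6.3000]
After op 4 tick(1): ref=8.0000 raw=[6.4000 9.6000 6.4000 7.2000]
After op 5 tick(3): ref=11.0000 raw=[8.8000 13.2000 8.8000 9.9000]
Wrap final raw readings (mod 100): 8.8000 mod 100 = 8.8000; 13.2000 mod 100 = 13.2000; 8.8000 mod 100 = 8.8000; 9.9000 mod 100 = 9.9000

Answer: 8.8000 13.2000 8.8000 9.9000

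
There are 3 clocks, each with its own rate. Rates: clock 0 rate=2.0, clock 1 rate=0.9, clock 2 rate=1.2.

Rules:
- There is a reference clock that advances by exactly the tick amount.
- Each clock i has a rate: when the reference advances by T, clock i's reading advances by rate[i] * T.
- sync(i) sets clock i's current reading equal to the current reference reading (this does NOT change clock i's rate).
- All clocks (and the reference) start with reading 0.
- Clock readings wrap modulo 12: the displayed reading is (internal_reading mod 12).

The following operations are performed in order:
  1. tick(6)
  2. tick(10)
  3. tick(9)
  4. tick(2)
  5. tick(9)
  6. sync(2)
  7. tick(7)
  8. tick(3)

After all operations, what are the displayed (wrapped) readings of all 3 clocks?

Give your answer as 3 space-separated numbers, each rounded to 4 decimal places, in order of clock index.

After op 1 tick(6): ref=6.0000 raw=[12.0000 5.4000 7.2000]
After op 2 tick(10): ref=16.0000 raw=[32.0000 14.4000 19.2000]
After op 3 tick(9): ref=25.0000 raw=[50.0000 22.5000 30.0000]
After op 4 tick(2): ref=27.0000 raw=[54.0000 24.3000 32.4000]
After op 5 tick(9): ref=36.0000 raw=[72.0000 32.4000 43.2000]
After op 6 sync(2): ref=36.0000 raw=[72.0000 32.4000 36.0000]
After op 7 tick(7): ref=43.0000 raw=[86.0000 38.7000 44.4000]
After op 8 tick(3): ref=46.0000 raw=[92.0000 41.4000 48.0000]
Wrap final raw readings (mod 12): 92.0000 mod 12 = 8.0000; 41.4000 mod 12 = 5.4000; 48.0000 mod 12 = 0.0000

Answer: 8.0000 5.4000 0.0000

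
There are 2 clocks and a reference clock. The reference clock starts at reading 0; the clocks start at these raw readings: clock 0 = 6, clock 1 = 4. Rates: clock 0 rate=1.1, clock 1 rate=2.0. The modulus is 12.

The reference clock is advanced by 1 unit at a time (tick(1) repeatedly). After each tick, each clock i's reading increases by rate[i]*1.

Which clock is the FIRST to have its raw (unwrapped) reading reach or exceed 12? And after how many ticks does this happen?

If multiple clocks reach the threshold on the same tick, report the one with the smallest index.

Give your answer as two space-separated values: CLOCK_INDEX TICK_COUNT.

clock 0: start=6, rate=1.1, needs 12-6 = 6; ticks = ceil(6/1.1) = ceil(5.4545) = 6; reading at tick 6 = 6 + 1.1*6 = 12.6000
clock 1: start=4, rate=2.0, needs 12-4 = 8; ticks = ceil(8/2.0) = ceil(4.0000) = 4; reading at tick 4 = 4 + 2.0*4 = 12.0000
Minimum tick count = 4; winners = [1]; smallest index = 1

Answer: 1 4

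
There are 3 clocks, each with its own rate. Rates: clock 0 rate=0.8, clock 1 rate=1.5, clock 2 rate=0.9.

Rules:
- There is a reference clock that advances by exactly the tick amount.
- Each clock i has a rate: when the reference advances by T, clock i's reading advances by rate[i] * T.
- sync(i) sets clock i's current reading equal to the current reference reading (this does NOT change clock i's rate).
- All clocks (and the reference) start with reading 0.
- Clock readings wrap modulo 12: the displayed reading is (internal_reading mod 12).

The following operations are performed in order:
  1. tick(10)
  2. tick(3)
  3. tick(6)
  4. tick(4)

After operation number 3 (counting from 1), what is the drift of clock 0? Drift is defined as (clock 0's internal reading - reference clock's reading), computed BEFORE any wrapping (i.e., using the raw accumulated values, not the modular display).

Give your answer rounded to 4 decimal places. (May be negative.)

Answer: -3.8000

Derivation:
After op 1 tick(10): ref=10.0000 raw=[8.0000 15.0000 9.0000]
After op 2 tick(3): ref=13.0000 raw=[10.4000 19.5000 11.7000]
After op 3 tick(6): ref=19.0000 raw=[15.2000 28.5000 17.1000]
Drift of clock 0 after op 3: 15.2000 - 19.0000 = -3.8000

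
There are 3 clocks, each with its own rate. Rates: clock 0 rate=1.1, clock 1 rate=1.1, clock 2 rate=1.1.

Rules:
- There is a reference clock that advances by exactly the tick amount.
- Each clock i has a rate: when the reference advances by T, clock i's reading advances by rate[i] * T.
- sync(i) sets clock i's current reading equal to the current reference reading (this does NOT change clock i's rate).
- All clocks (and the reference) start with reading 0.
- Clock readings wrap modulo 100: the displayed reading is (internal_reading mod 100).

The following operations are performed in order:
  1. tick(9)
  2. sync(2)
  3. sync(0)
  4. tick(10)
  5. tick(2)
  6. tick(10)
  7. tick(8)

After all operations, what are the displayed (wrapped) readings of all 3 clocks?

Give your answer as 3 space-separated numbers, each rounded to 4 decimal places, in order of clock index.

After op 1 tick(9): ref=9.0000 raw=[9.9000 9.9000 9.9000]
After op 2 sync(2): ref=9.0000 raw=[9.9000 9.9000 9.0000]
After op 3 sync(0): ref=9.0000 raw=[9.0000 9.9000 9.0000]
After op 4 tick(10): ref=19.0000 raw=[20.0000 20.9000 20.0000]
After op 5 tick(2): ref=21.0000 raw=[22.2000 23.1000 22.2000]
After op 6 tick(10): ref=31.0000 raw=[33.2000 34.1000 33.2000]
After op 7 tick(8): ref=39.0000 raw=[42.0000 42.9000 42.0000]
Wrap final raw readings (mod 100): 42.0000 mod 100 = 42.0000; 42.9000 mod 100 = 42.9000; 42.0000 mod 100 = 42.0000

Answer: 42.0000 42.9000 42.0000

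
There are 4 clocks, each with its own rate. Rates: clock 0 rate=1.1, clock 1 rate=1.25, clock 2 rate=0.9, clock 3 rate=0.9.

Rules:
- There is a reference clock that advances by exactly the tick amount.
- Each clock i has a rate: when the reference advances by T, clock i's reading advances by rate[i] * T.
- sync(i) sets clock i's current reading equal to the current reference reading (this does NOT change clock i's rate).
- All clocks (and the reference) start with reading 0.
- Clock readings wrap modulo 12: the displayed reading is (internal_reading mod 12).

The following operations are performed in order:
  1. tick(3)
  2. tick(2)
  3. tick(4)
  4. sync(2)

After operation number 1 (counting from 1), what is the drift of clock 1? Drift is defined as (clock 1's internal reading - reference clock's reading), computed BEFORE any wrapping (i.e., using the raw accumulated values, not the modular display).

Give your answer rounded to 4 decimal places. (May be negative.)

After op 1 tick(3): ref=3.0000 raw=[3.3000 3.7500 2.7000 2.7000]
Drift of clock 1 after op 1: 3.7500 - 3.0000 = 0.7500

Answer: 0.7500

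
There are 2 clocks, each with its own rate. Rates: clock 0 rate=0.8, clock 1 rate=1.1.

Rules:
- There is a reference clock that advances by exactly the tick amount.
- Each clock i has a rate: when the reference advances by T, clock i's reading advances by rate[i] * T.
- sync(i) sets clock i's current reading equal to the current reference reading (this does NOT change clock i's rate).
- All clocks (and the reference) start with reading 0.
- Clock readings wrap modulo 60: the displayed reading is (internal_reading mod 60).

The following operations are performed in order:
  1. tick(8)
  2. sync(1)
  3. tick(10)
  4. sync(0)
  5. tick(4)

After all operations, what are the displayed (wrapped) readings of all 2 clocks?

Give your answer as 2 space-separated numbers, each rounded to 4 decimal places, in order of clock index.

After op 1 tick(8): ref=8.0000 raw=[6.4000 8.8000]
After op 2 sync(1): ref=8.0000 raw=[6.4000 8.0000]
After op 3 tick(10): ref=18.0000 raw=[14.4000 19.0000]
After op 4 sync(0): ref=18.0000 raw=[18.0000 19.0000]
After op 5 tick(4): ref=22.0000 raw=[21.2000 23.4000]
Wrap final raw readings (mod 60): 21.2000 mod 60 = 21.2000; 23.4000 mod 60 = 23.4000

Answer: 21.2000 23.4000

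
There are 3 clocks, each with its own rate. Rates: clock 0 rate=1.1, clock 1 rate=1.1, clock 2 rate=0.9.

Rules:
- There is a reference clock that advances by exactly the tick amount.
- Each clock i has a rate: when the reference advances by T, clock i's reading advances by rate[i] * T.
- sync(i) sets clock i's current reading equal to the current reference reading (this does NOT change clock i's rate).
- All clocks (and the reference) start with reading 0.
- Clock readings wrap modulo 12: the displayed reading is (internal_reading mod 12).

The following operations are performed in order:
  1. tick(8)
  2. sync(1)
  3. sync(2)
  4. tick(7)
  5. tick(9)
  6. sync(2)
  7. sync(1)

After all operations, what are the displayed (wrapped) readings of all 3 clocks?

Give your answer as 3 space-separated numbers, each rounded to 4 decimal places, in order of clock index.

Answer: 2.4000 0.0000 0.0000

Derivation:
After op 1 tick(8): ref=8.0000 raw=[8.8000 8.8000 7.2000]
After op 2 sync(1): ref=8.0000 raw=[8.8000 8.0000 7.2000]
After op 3 sync(2): ref=8.0000 raw=[8.8000 8.0000 8.0000]
After op 4 tick(7): ref=15.0000 raw=[16.5000 15.7000 14.3000]
After op 5 tick(9): ref=24.0000 raw=[26.4000 25.6000 22.4000]
After op 6 sync(2): ref=24.0000 raw=[26.4000 25.6000 24.0000]
After op 7 sync(1): ref=24.0000 raw=[26.4000 24.0000 24.0000]
Wrap final raw readings (mod 12): 26.4000 mod 12 = 2.4000; 24.0000 mod 12 = 0.0000; 24.0000 mod 12 = 0.0000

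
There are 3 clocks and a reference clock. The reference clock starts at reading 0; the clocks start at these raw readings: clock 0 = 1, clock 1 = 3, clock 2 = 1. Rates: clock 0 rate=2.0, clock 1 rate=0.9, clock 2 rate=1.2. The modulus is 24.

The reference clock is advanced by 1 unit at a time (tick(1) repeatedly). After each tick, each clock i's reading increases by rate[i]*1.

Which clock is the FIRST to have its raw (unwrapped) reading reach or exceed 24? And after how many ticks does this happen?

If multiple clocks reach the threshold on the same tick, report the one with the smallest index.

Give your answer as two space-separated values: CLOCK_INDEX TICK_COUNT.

clock 0: start=1, rate=2.0, needs 24-1 = 23; ticks = ceil(23/2.0) = ceil(11.5000) = 12; reading at tick 12 = 1 + 2.0*12 = 25.0000
clock 1: start=3, rate=0.9, needs 24-3 = 21; ticks = ceil(21/0.9) = ceil(23.3333) = 24; reading at tick 24 = 3 + 0.9*24 = 24.6000
clock 2: start=1, rate=1.2, needs 24-1 = 23; ticks = ceil(23/1.2) = ceil(19.1667) = 20; reading at tick 20 = 1 + 1.2*20 = 25.0000
Minimum tick count = 12; winners = [0]; smallest index = 0

Answer: 0 12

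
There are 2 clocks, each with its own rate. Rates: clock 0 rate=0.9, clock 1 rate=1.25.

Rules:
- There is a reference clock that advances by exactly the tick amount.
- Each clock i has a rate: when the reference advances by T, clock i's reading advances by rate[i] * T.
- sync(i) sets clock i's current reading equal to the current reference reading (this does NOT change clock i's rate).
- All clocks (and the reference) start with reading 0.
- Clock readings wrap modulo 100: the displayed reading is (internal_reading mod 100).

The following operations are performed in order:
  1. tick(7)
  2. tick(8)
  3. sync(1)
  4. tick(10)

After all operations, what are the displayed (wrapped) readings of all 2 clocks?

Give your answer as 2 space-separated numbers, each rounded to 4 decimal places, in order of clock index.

Answer: 22.5000 27.5000

Derivation:
After op 1 tick(7): ref=7.0000 raw=[6.3000 8.7500]
After op 2 tick(8): ref=15.0000 raw=[13.5000 18.7500]
After op 3 sync(1): ref=15.0000 raw=[13.5000 15.0000]
After op 4 tick(10): ref=25.0000 raw=[22.5000 27.5000]
Wrap final raw readings (mod 100): 22.5000 mod 100 = 22.5000; 27.5000 mod 100 = 27.5000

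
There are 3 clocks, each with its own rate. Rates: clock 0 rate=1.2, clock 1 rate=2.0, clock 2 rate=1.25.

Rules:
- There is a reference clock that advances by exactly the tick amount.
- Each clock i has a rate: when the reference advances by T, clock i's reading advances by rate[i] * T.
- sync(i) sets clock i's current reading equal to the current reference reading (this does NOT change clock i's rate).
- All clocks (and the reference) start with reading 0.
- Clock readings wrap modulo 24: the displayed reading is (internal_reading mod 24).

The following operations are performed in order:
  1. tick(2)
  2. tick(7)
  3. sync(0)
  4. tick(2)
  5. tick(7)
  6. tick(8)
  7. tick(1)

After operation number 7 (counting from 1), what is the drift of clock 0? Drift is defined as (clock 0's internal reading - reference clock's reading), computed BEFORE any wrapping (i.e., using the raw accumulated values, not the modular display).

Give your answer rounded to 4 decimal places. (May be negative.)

After op 1 tick(2): ref=2.0000 raw=[2.4000 4.0000 2.5000]
After op 2 tick(7): ref=9.0000 raw=[10.8000 18.0000 11.2500]
After op 3 sync(0): ref=9.0000 raw=[9.0000 18.0000 11.2500]
After op 4 tick(2): ref=11.0000 raw=[11.4000 22.0000 13.7500]
After op 5 tick(7): ref=18.0000 raw=[19.8000 36.0000 22.5000]
After op 6 tick(8): ref=26.0000 raw=[29.4000 52.0000 32.5000]
After op 7 tick(1): ref=27.0000 raw=[30.6000 54.0000 33.7500]
Drift of clock 0 after op 7: 30.6000 - 27.0000 = 3.6000

Answer: 3.6000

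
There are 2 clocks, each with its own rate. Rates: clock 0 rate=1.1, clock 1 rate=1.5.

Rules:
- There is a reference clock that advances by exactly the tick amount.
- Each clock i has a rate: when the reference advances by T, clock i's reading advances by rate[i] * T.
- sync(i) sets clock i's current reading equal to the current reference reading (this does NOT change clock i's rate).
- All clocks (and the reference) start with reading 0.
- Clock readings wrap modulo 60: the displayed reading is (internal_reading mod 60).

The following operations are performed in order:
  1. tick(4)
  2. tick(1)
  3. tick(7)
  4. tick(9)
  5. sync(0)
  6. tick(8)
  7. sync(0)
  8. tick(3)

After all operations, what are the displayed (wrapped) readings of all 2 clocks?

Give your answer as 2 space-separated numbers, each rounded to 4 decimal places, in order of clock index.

After op 1 tick(4): ref=4.0000 raw=[4.4000 6.0000]
After op 2 tick(1): ref=5.0000 raw=[5.5000 7.5000]
After op 3 tick(7): ref=12.0000 raw=[13.2000 18.0000]
After op 4 tick(9): ref=21.0000 raw=[23.1000 31.5000]
After op 5 sync(0): ref=21.0000 raw=[21.0000 31.5000]
After op 6 tick(8): ref=29.0000 raw=[29.8000 43.5000]
After op 7 sync(0): ref=29.0000 raw=[29.0000 43.5000]
After op 8 tick(3): ref=32.0000 raw=[32.3000 48.0000]
Wrap final raw readings (mod 60): 32.3000 mod 60 = 32.3000; 48.0000 mod 60 = 48.0000

Answer: 32.3000 48.0000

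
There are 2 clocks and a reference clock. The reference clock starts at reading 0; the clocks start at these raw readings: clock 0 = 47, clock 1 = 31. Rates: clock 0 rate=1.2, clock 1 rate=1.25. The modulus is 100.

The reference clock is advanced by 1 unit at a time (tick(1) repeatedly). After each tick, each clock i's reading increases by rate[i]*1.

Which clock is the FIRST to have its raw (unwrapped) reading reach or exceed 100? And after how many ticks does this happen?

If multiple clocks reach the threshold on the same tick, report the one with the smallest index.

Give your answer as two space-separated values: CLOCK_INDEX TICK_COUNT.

clock 0: start=47, rate=1.2, needs 100-47 = 53; ticks = ceil(53/1.2) = ceil(44.1667) = 45; reading at tick 45 = 47 + 1.2*45 = 101.0000
clock 1: start=31, rate=1.25, needs 100-31 = 69; ticks = ceil(69/1.25) = ceil(55.2000) = 56; reading at tick 56 = 31 + 1.25*56 = 101.0000
Minimum tick count = 45; winners = [0]; smallest index = 0

Answer: 0 45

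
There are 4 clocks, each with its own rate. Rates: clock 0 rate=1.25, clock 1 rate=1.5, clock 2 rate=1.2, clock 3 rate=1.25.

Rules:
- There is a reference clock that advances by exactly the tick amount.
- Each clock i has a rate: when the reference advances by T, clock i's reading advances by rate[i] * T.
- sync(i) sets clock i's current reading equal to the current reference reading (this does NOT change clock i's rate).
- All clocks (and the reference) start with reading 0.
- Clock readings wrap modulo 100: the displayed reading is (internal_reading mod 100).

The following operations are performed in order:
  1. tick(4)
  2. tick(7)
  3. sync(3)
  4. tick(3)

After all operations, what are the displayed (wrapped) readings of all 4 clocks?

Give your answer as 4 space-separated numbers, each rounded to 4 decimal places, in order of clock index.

After op 1 tick(4): ref=4.0000 raw=[5.0000 6.0000 4.8000 5.0000]
After op 2 tick(7): ref=11.0000 raw=[13.7500 16.5000 13.2000 13.7500]
After op 3 sync(3): ref=11.0000 raw=[13.7500 16.5000 13.2000 11.0000]
After op 4 tick(3): ref=14.0000 raw=[17.5000 21.0000 16.8000 14.7500]
Wrap final raw readings (mod 100): 17.5000 mod 100 = 17.5000; 21.0000 mod 100 = 21.0000; 16.8000 mod 100 = 16.8000; 14.7500 mod 100 = 14.7500

Answer: 17.5000 21.0000 16.8000 14.7500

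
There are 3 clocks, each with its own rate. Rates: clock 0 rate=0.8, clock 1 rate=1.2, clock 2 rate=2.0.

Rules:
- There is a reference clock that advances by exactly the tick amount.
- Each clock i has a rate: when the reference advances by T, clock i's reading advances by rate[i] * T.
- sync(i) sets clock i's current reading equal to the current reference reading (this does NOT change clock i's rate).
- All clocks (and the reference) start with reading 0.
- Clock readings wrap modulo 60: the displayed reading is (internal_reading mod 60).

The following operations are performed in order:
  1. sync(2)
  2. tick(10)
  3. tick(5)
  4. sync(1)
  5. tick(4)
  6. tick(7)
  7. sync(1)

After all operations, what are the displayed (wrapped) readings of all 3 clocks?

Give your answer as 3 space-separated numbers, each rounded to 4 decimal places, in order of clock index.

Answer: 20.8000 26.0000 52.0000

Derivation:
After op 1 sync(2): ref=0.0000 raw=[0.0000 0.0000 0.0000]
After op 2 tick(10): ref=10.0000 raw=[8.0000 12.0000 20.0000]
After op 3 tick(5): ref=15.0000 raw=[12.0000 18.0000 30.0000]
After op 4 sync(1): ref=15.0000 raw=[12.0000 15.0000 30.0000]
After op 5 tick(4): ref=19.0000 raw=[15.2000 19.8000 38.0000]
After op 6 tick(7): ref=26.0000 raw=[20.8000 28.2000 52.0000]
After op 7 sync(1): ref=26.0000 raw=[20.8000 26.0000 52.0000]
Wrap final raw readings (mod 60): 20.8000 mod 60 = 20.8000; 26.0000 mod 60 = 26.0000; 52.0000 mod 60 = 52.0000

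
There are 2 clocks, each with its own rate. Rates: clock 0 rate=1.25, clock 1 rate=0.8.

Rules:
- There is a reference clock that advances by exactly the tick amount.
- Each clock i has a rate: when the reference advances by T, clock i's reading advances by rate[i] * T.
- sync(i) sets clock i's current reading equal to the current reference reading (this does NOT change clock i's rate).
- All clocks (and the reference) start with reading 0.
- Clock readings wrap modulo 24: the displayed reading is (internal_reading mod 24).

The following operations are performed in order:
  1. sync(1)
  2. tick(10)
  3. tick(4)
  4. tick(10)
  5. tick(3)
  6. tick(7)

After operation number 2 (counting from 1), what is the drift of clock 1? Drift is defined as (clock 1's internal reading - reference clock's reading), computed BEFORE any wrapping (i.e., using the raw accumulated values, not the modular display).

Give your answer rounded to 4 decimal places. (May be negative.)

After op 1 sync(1): ref=0.0000 raw=[0.0000 0.0000]
After op 2 tick(10): ref=10.0000 raw=[12.5000 8.0000]
Drift of clock 1 after op 2: 8.0000 - 10.0000 = -2.0000

Answer: -2.0000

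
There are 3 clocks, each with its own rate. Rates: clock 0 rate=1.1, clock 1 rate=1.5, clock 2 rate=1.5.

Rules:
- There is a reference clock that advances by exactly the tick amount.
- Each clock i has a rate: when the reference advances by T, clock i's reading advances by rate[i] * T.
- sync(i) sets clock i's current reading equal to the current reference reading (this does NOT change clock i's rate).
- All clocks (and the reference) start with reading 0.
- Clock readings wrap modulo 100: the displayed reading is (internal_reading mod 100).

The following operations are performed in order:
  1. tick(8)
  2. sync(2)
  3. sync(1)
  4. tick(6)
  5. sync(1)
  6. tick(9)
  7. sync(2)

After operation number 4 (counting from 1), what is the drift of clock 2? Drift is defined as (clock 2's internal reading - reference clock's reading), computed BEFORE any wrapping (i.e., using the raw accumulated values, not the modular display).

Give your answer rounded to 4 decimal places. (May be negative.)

Answer: 3.0000

Derivation:
After op 1 tick(8): ref=8.0000 raw=[8.8000 12.0000 12.0000]
After op 2 sync(2): ref=8.0000 raw=[8.8000 12.0000 8.0000]
After op 3 sync(1): ref=8.0000 raw=[8.8000 8.0000 8.0000]
After op 4 tick(6): ref=14.0000 raw=[15.4000 17.0000 17.0000]
Drift of clock 2 after op 4: 17.0000 - 14.0000 = 3.0000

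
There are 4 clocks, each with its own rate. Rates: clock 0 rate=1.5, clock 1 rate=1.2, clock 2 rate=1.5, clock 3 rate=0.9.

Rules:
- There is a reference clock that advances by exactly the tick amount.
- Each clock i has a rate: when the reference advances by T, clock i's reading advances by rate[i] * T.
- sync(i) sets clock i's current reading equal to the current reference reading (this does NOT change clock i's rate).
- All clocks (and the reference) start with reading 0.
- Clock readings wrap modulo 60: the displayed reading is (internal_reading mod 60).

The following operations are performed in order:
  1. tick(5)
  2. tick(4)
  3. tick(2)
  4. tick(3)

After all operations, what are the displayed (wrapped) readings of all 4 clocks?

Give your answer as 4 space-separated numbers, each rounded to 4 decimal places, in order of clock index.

After op 1 tick(5): ref=5.0000 raw=[7.5000 6.0000 7.5000 4.5000]
After op 2 tick(4): ref=9.0000 raw=[13.5000 10.8000 13.5000 8.1000]
After op 3 tick(2): ref=11.0000 raw=[16.5000 13.2000 16.5000 9.9000]
After op 4 tick(3): ref=14.0000 raw=[21.0000 16.8000 21.0000 12.6000]
Wrap final raw readings (mod 60): 21.0000 mod 60 = 21.0000; 16.8000 mod 60 = 16.8000; 21.0000 mod 60 = 21.0000; 12.6000 mod 60 = 12.6000

Answer: 21.0000 16.8000 21.0000 12.6000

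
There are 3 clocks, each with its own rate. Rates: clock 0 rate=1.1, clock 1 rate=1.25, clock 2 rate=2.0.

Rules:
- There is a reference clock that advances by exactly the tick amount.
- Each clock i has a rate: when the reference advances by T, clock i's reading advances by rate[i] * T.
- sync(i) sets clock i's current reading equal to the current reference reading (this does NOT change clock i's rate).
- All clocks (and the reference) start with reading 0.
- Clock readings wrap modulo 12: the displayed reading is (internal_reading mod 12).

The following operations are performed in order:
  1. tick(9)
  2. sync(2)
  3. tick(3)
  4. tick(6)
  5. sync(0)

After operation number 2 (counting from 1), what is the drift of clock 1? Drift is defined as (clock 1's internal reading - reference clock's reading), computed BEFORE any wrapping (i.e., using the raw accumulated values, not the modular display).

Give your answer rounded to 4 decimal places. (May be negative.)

Answer: 2.2500

Derivation:
After op 1 tick(9): ref=9.0000 raw=[9.9000 11.2500 18.0000]
After op 2 sync(2): ref=9.0000 raw=[9.9000 11.2500 9.0000]
Drift of clock 1 after op 2: 11.2500 - 9.0000 = 2.2500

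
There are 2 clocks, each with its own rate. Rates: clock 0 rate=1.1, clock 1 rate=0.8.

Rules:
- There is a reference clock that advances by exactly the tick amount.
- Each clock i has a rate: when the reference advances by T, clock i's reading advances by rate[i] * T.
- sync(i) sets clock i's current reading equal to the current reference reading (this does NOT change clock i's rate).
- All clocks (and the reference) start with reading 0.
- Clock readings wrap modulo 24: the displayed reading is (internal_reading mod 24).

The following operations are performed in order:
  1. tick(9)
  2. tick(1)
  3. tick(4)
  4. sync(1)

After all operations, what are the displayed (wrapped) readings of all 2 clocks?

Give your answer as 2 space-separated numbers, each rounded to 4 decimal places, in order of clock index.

After op 1 tick(9): ref=9.0000 raw=[9.9000 7.2000]
After op 2 tick(1): ref=10.0000 raw=[11.0000 8.0000]
After op 3 tick(4): ref=14.0000 raw=[15.4000 11.2000]
After op 4 sync(1): ref=14.0000 raw=[15.4000 14.0000]
Wrap final raw readings (mod 24): 15.4000 mod 24 = 15.4000; 14.0000 mod 24 = 14.0000

Answer: 15.4000 14.0000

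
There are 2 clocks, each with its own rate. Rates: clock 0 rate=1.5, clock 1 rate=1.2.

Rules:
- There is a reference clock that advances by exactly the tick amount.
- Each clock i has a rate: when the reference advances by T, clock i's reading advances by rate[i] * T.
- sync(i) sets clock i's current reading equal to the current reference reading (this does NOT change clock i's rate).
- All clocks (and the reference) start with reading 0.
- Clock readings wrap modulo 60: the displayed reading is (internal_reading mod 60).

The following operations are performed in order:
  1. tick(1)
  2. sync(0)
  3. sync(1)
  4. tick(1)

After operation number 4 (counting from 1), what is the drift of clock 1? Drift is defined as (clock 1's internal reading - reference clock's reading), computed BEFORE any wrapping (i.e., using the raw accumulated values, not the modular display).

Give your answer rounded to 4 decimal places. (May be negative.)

Answer: 0.2000

Derivation:
After op 1 tick(1): ref=1.0000 raw=[1.5000 1.2000]
After op 2 sync(0): ref=1.0000 raw=[1.0000 1.2000]
After op 3 sync(1): ref=1.0000 raw=[1.0000 1.0000]
After op 4 tick(1): ref=2.0000 raw=[2.5000 2.2000]
Drift of clock 1 after op 4: 2.2000 - 2.0000 = 0.2000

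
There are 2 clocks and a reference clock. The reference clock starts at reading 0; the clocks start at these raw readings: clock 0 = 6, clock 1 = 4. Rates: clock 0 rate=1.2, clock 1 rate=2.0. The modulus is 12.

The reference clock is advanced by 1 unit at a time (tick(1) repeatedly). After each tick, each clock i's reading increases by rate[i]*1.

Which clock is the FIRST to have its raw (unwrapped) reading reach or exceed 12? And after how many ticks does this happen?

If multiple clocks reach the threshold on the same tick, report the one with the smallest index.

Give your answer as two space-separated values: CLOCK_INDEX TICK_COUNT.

clock 0: start=6, rate=1.2, needs 12-6 = 6; ticks = ceil(6/1.2) = ceil(5.0000) = 5; reading at tick 5 = 6 + 1.2*5 = 12.0000
clock 1: start=4, rate=2.0, needs 12-4 = 8; ticks = ceil(8/2.0) = ceil(4.0000) = 4; reading at tick 4 = 4 + 2.0*4 = 12.0000
Minimum tick count = 4; winners = [1]; smallest index = 1

Answer: 1 4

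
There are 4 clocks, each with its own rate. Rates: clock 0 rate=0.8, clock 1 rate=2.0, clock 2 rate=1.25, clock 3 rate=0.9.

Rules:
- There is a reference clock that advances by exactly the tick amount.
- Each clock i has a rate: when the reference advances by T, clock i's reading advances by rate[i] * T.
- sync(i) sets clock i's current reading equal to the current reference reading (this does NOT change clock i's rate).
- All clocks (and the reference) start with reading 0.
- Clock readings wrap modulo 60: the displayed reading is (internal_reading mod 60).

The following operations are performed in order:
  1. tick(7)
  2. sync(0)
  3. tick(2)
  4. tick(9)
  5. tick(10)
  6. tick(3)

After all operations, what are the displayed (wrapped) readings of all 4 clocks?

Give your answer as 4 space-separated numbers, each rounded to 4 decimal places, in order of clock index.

After op 1 tick(7): ref=7.0000 raw=[5.6000 14.0000 8.7500 6.3000]
After op 2 sync(0): ref=7.0000 raw=[7.0000 14.0000 8.7500 6.3000]
After op 3 tick(2): ref=9.0000 raw=[8.6000 18.0000 11.2500 8.1000]
After op 4 tick(9): ref=18.0000 raw=[15.8000 36.0000 22.5000 16.2000]
After op 5 tick(10): ref=28.0000 raw=[23.8000 56.0000 35.0000 25.2000]
After op 6 tick(3): ref=31.0000 raw=[26.2000 62.0000 38.7500 27.9000]
Wrap final raw readings (mod 60): 26.2000 mod 60 = 26.2000; 62.0000 mod 60 = 2.0000; 38.7500 mod 60 = 38.7500; 27.9000 mod 60 = 27.9000

Answer: 26.2000 2.0000 38.7500 27.9000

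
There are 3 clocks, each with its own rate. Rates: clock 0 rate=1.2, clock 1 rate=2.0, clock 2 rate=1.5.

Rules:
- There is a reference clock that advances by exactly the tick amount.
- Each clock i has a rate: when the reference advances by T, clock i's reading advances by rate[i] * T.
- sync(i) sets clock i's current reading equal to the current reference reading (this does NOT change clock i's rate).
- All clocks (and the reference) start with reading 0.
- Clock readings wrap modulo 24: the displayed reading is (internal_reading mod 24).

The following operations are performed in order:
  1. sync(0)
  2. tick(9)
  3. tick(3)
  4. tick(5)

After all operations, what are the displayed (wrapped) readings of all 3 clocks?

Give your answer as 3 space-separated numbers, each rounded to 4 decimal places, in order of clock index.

After op 1 sync(0): ref=0.0000 raw=[0.0000 0.0000 0.0000]
After op 2 tick(9): ref=9.0000 raw=[10.8000 18.0000 13.5000]
After op 3 tick(3): ref=12.0000 raw=[14.4000 24.0000 18.0000]
After op 4 tick(5): ref=17.0000 raw=[20.4000 34.0000 25.5000]
Wrap final raw readings (mod 24): 20.4000 mod 24 = 20.4000; 34.0000 mod 24 = 10.0000; 25.5000 mod 24 = 1.5000

Answer: 20.4000 10.0000 1.5000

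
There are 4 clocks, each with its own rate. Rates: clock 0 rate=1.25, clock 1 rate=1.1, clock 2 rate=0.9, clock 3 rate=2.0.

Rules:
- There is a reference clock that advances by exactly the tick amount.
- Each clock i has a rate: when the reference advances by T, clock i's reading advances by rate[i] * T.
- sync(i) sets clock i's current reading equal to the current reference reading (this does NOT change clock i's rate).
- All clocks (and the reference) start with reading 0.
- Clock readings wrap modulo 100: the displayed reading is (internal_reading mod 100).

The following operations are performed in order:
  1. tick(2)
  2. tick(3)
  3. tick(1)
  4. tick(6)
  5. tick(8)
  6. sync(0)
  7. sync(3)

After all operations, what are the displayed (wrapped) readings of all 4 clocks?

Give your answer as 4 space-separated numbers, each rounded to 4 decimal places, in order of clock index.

After op 1 tick(2): ref=2.0000 raw=[2.5000 2.2000 1.8000 4.0000]
After op 2 tick(3): ref=5.0000 raw=[6.2500 5.5000 4.5000 10.0000]
After op 3 tick(1): ref=6.0000 raw=[7.5000 6.6000 5.4000 12.0000]
After op 4 tick(6): ref=12.0000 raw=[15.0000 13.2000 10.8000 24.0000]
After op 5 tick(8): ref=20.0000 raw=[25.0000 22.0000 18.0000 40.0000]
After op 6 sync(0): ref=20.0000 raw=[20.0000 22.0000 18.0000 40.0000]
After op 7 sync(3): ref=20.0000 raw=[20.0000 22.0000 18.0000 20.0000]
Wrap final raw readings (mod 100): 20.0000 mod 100 = 20.0000; 22.0000 mod 100 = 22.0000; 18.0000 mod 100 = 18.0000; 20.0000 mod 100 = 20.0000

Answer: 20.0000 22.0000 18.0000 20.0000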